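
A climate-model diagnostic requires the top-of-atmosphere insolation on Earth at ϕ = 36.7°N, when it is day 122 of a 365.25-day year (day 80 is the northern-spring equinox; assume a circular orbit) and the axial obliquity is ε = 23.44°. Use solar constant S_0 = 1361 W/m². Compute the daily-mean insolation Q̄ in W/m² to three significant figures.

Solar longitude: L_s = 360° × (122 − 80)/365.25 = 41.396°.
sin δ = sin 23.44° × sin 41.396° = 0.26304, so δ = +15.251°.
cos h₀ = −tan(+36.7°) tan(+15.251°) = -0.2032, h₀ = 1.7754 rad.
Bracket: h₀ sin ϕ sin δ + cos ϕ cos δ sin h₀ = 1.7754×0.59763×0.26304 + 0.80178×0.96478×0.97913 = 0.279094 + 0.757398 = 1.036492.
Q̄ = (S_0/π) × [bracket] = (1361/π) × 1.036492 = 449.0 W/m².

Q̄ ≈ 449 W/m²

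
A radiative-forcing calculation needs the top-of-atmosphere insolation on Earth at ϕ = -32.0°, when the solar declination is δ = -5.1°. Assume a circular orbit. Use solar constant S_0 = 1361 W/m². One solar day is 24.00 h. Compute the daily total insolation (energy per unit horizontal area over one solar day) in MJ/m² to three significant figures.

cos h₀ = −tan(-32.0°) tan(-5.100°) = -0.0558, h₀ = 1.6266 rad.
Bracket: h₀ sin ϕ sin δ + cos ϕ cos δ sin h₀ = 1.6266×-0.52992×-0.08889 + 0.84805×0.99604×0.99844 = 0.076620 + 0.843374 = 0.919994.
Q̄ = (S_0/π) × [bracket] = (1361/π) × 0.919994 = 398.56 W/m².
Daily total = Q̄ × 24.00 h × 3600 s/h = 398.56 × 24.00 × 3600 / 10⁶ = 34.44 MJ/m².

34.4 MJ/m²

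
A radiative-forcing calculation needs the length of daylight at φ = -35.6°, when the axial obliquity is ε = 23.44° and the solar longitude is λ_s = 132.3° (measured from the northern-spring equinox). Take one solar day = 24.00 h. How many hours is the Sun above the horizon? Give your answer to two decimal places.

10.30 h

Solar declination: sin δ = sin ε · sin λ_s = sin 23.44° × sin 132.3° = 0.29422, so δ = +17.111°.
cos H₀ = −tan φ · tan δ = −tan(-35.6°) × tan(+17.111°) = 0.2204, so H₀ = 1.3486 rad = 77.27°.
Daylight = 2H₀/(2π) × 24.00 h = (1.3486/π) × 24.00 = 10.30 h.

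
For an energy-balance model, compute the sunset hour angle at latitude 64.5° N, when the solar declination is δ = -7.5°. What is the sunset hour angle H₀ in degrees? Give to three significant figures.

H₀ = 74.0°

cos H₀ = −tan φ · tan δ = −tan(+64.5°) × tan(-7.500°) = 0.2760, so H₀ = 1.2912 rad = 73.98°.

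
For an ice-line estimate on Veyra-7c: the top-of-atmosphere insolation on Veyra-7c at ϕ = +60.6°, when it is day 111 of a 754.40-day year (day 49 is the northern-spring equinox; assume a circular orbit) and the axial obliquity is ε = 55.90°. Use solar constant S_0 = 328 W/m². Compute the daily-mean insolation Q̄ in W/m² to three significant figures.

Solar longitude: L_s = 360° × (111 − 49)/754.40 = 29.586°.
sin δ = sin 55.90° × sin 29.586° = 0.40884, so δ = +24.132°.
cos h₀ = −tan(+60.6°) tan(+24.132°) = -0.7951, h₀ = 2.4899 rad.
Bracket: h₀ sin ϕ sin δ + cos ϕ cos δ sin h₀ = 2.4899×0.87121×0.40884 + 0.49090×0.91260×0.60652 = 0.886866 + 0.271718 = 1.158584.
Q̄ = (S_0/π) × [bracket] = (328/π) × 1.158584 = 121.0 W/m².

Q̄ ≈ 121 W/m²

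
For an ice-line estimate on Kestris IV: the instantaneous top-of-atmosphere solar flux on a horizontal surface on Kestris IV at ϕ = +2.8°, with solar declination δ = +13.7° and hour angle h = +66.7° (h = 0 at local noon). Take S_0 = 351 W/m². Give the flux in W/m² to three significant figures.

cos θ_z = sin ϕ sin δ + cos ϕ cos δ cos h = 0.011569 + 0.383833 = 0.395402.
Flux = S_0 · cos θ_z = 351 × 0.395402 = 138.8 W/m².

139 W/m²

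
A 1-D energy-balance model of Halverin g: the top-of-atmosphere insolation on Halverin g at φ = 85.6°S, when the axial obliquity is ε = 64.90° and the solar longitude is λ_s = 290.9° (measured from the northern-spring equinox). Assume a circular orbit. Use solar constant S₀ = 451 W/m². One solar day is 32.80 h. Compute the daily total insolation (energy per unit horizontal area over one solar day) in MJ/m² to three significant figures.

Solar declination: sin δ = sin ε · sin λ_s = sin 64.90° × sin 290.9° = -0.84599, so δ = -57.778°.
cos H₀ = −tan(-85.6°) tan(-57.778°) = -20.6198 ≤ −1 ⇒ polar day, H₀ = π.
Bracket: H₀ sin φ sin δ + cos φ cos δ sin H₀ = 3.1416×-0.99705×-0.84599 + 0.07672×0.53320×0.00000 = 2.649922 + 0.000000 = 2.649922.
Q̄ = (S₀/π) × [bracket] = (451/π) × 2.649922 = 380.42 W/m².
Daily total = Q̄ × 32.80 h × 3600 s/h = 380.42 × 32.80 × 3600 / 10⁶ = 44.92 MJ/m².

44.9 MJ/m²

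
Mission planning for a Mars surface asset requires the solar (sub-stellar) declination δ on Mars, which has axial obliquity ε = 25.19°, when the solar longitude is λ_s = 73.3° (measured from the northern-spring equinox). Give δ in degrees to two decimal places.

sin δ = sin ε · sin λ_s = sin 25.19° × sin 73.3° = 0.407670.
δ = arcsin(0.407670) = +24.06°.

δ = +24.06°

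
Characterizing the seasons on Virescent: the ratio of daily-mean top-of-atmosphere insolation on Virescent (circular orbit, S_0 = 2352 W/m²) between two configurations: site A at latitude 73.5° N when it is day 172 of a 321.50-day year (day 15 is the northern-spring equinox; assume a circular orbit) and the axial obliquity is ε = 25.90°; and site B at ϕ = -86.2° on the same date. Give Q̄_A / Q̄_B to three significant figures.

Q̄_A / Q̄_B ≈ 13.9

— Configuration A (ϕ=+73.5°):
Solar longitude: L_s = 360° × (172 − 15)/321.50 = 175.801°.
sin δ = sin 25.90° × sin 175.801° = 0.03198, so δ = +1.833°.
cos h₀ = −tan(+73.5°) tan(+1.833°) = -0.1080, h₀ = 1.6790 rad.
Bracket: h₀ sin ϕ sin δ + cos ϕ cos δ sin h₀ = 1.6790×0.95882×0.03198 + 0.28402×0.99949×0.99415 = 0.051483 + 0.282214 = 0.333697.
Q̄ = (S_0/π) × [bracket] = (2352/π) × 0.333697 = 249.83 W/m².
— Configuration B (ϕ=-86.2°):
cos h₀ = −tan(-86.2°) tan(+1.833°) = 0.4818, h₀ = 1.0681 rad.
Bracket: h₀ sin ϕ sin δ + cos ϕ cos δ sin h₀ = 1.0681×-0.99780×0.03198 + 0.06627×0.99949×0.87629 = -0.034083 + 0.058042 = 0.023959.
Q̄ = (S_0/π) × [bracket] = (2352/π) × 0.023959 = 17.937 W/m².
Ratio Q̄_A / Q̄_B = 249.83 / 17.937 = 13.93.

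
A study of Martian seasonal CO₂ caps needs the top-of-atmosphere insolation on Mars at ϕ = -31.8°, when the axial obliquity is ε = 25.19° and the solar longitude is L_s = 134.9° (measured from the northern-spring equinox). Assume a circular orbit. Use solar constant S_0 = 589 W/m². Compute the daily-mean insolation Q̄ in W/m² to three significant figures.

Solar declination: sin δ = sin ε · sin L_s = sin 25.19° × sin 134.9° = 0.30148, so δ = +17.547°.
cos h₀ = −tan(-31.8°) tan(+17.547°) = 0.1961, h₀ = 1.3735 rad.
Bracket: h₀ sin ϕ sin δ + cos ϕ cos δ sin h₀ = 1.3735×-0.52696×0.30148 + 0.84989×0.95347×0.98059 = -0.218205 + 0.794616 = 0.576411.
Q̄ = (S_0/π) × [bracket] = (589/π) × 0.576411 = 108.1 W/m².

Q̄ ≈ 108 W/m²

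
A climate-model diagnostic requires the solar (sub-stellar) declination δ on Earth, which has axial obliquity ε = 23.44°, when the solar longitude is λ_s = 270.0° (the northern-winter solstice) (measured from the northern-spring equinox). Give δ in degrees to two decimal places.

sin δ = sin ε · sin λ_s = sin 23.44° × sin 270.0° = -0.397789.
δ = arcsin(-0.397789) = -23.44°.

δ = -23.44°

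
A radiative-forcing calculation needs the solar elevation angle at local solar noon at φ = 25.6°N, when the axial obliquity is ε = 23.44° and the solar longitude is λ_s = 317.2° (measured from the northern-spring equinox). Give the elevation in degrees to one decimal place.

Solar declination: sin δ = sin ε · sin λ_s = sin 23.44° × sin 317.2° = -0.27027, so δ = -15.681°.
At local noon the hour angle is zero, so the zenith angle equals |φ − δ| = |+25.6° − (-15.681°)| = 41.281°.
Elevation = 90° − 41.281° = 48.7°.

48.7°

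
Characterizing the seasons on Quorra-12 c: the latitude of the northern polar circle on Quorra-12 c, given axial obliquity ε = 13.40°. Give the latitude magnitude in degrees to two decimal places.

76.60°

The polar circle is the lowest latitude that experiences at least one full rotation of continuous daylight at the northern-summer solstice; it lies at |φ| = 90° − ε = 90° − 13.40° = 76.60°.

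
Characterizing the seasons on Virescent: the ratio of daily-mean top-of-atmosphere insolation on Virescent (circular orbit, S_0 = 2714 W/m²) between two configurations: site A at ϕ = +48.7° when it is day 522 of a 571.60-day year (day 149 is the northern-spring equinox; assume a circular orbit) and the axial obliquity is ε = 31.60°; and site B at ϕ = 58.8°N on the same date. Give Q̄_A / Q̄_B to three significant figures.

— Configuration A (ϕ=+48.7°):
Solar longitude: L_s = 360° × (522 − 149)/571.60 = 234.920°.
sin δ = sin 31.60° × sin 234.920° = -0.42880, so δ = -25.392°.
cos h₀ = −tan(+48.7°) tan(-25.392°) = 0.5403, h₀ = 1.0000 rad.
Bracket: h₀ sin ϕ sin δ + cos ϕ cos δ sin h₀ = 1.0000×0.75126×-0.42880 + 0.66000×0.90340×0.84148 = -0.322140 + 0.501727 = 0.179587.
Q̄ = (S_0/π) × [bracket] = (2714/π) × 0.179587 = 155.14 W/m².
— Configuration B (ϕ=+58.8°):
cos h₀ = −tan(+58.8°) tan(-25.392°) = 0.7837, h₀ = 0.6701 rad.
Bracket: h₀ sin ϕ sin δ + cos ϕ cos δ sin h₀ = 0.6701×0.85536×-0.42880 + 0.51803×0.90340×0.62108 = -0.245778 + 0.290658 = 0.044880.
Q̄ = (S_0/π) × [bracket] = (2714/π) × 0.044880 = 38.772 W/m².
Ratio Q̄_A / Q̄_B = 155.14 / 38.772 = 4.001.

Q̄_A / Q̄_B ≈ 4.00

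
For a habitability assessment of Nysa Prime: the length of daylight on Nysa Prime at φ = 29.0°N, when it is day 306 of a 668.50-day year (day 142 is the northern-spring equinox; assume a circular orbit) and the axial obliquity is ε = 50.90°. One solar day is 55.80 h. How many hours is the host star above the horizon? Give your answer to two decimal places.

Solar longitude: λ_s = 360° × (306 − 142)/668.50 = 88.317°.
sin δ = sin 50.90° × sin 88.317° = 0.77571, so δ = +50.870°.
cos H₀ = −tan φ · tan δ = −tan(+29.0°) × tan(+50.870°) = -0.6813, so H₀ = 2.3204 rad = 132.95°.
Daylight = 2H₀/(2π) × 55.80 h = (2.3204/π) × 55.80 = 41.21 h.

41.21 h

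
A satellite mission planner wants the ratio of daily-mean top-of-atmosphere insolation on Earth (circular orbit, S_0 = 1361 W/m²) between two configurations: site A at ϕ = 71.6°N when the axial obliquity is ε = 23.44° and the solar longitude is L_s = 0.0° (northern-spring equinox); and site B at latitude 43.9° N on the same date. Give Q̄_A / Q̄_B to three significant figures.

Q̄_A / Q̄_B ≈ 0.438

— Configuration A (ϕ=+71.6°):
Solar declination: sin δ = sin ε · sin L_s = sin 23.44° × sin 0.0° = 0.00000, so δ = +0.000°.
cos h₀ = −tan(+71.6°) tan(+0.000°) = -0.0000, h₀ = 1.5708 rad.
Bracket: h₀ sin ϕ sin δ + cos ϕ cos δ sin h₀ = 1.5708×0.94888×0.00000 + 0.31565×1.00000×1.00000 = 0.000000 + 0.315650 = 0.315650.
Q̄ = (S_0/π) × [bracket] = (1361/π) × 0.315650 = 136.75 W/m².
— Configuration B (ϕ=+43.9°):
cos h₀ = −tan(+43.9°) tan(+0.000°) = -0.0000, h₀ = 1.5708 rad.
Bracket: h₀ sin ϕ sin δ + cos ϕ cos δ sin h₀ = 1.5708×0.69340×0.00000 + 0.72055×1.00000×1.00000 = 0.000000 + 0.720550 = 0.720550.
Q̄ = (S_0/π) × [bracket] = (1361/π) × 0.720550 = 312.16 W/m².
Ratio Q̄_A / Q̄_B = 136.75 / 312.16 = 0.4381.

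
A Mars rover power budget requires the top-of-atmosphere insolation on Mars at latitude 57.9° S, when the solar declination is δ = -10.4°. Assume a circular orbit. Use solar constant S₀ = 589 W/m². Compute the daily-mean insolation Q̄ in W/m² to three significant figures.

cos H₀ = −tan(-57.9°) tan(-10.400°) = -0.2926, H₀ = 1.8677 rad.
Bracket: H₀ sin φ sin δ + cos φ cos δ sin H₀ = 1.8677×-0.84712×-0.18052 + 0.53140×0.98357×0.95624 = 0.285613 + 0.499797 = 0.785410.
Q̄ = (S₀/π) × [bracket] = (589/π) × 0.785410 = 147.3 W/m².

Q̄ ≈ 147 W/m²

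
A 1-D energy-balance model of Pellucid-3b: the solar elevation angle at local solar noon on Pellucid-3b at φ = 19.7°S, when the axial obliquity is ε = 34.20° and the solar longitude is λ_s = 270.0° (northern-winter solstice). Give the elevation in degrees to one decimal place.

75.5°

Solar declination: sin δ = sin ε · sin λ_s = sin 34.20° × sin 270.0° = -0.56208, so δ = -34.200°.
At local noon the hour angle is zero, so the zenith angle equals |φ − δ| = |-19.7° − (-34.200°)| = 14.500°.
Elevation = 90° − 14.500° = 75.5°.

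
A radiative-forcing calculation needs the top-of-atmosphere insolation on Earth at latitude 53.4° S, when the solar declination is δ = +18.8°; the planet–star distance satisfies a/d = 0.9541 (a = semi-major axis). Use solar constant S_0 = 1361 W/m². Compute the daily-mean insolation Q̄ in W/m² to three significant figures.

Q̄ ≈ 86.1 W/m²

cos h₀ = −tan(-53.4°) tan(+18.800°) = 0.4584, h₀ = 1.0946 rad.
Bracket: h₀ sin ϕ sin δ + cos ϕ cos δ sin h₀ = 1.0946×-0.80282×0.32227 + 0.59622×0.94665×0.88875 = -0.283200 + 0.501621 = 0.218421.
Inverse-square distance factor (a/d)² = 0.9541² = 0.910307.
Q̄ = (S_0/π) × 0.910307 × [bracket] = (1361/π) × 0.910307 × 0.218421 = 86.14 W/m².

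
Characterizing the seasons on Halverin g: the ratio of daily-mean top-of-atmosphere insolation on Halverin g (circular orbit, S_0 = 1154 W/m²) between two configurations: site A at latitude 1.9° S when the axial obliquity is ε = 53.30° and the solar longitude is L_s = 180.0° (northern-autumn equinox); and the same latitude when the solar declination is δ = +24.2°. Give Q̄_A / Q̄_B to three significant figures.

Q̄_A / Q̄_B ≈ 1.12

— Configuration A (ϕ=-1.9°):
Solar declination: sin δ = sin ε · sin L_s = sin 53.30° × sin 180.0° = 0.00000, so δ = +0.000°.
cos h₀ = −tan(-1.9°) tan(+0.000°) = 0.0000, h₀ = 1.5708 rad.
Bracket: h₀ sin ϕ sin δ + cos ϕ cos δ sin h₀ = 1.5708×-0.03316×0.00000 + 0.99945×1.00000×1.00000 = -0.000000 + 0.999450 = 0.999450.
Q̄ = (S_0/π) × [bracket] = (1154/π) × 0.999450 = 367.13 W/m².
— Configuration B (ϕ=-1.9°):
cos h₀ = −tan(-1.9°) tan(+24.200°) = 0.0149, h₀ = 1.5559 rad.
Bracket: h₀ sin ϕ sin δ + cos ϕ cos δ sin h₀ = 1.5559×-0.03316×0.40992 + 0.99945×0.91212×0.99989 = -0.021149 + 0.911518 = 0.890369.
Q̄ = (S_0/π) × [bracket] = (1154/π) × 0.890369 = 327.06 W/m².
Ratio Q̄_A / Q̄_B = 367.13 / 327.06 = 1.123.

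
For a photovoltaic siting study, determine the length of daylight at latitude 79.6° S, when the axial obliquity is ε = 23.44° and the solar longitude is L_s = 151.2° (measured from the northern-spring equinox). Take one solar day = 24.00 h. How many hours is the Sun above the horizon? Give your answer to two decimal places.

0.00 h

Solar declination: sin δ = sin ε · sin L_s = sin 23.44° × sin 151.2° = 0.19164, so δ = +11.048°.
cos h₀ = −tan ϕ · tan δ = 1.0639 ≥ 1, so the Sun never rises (polar night) and h₀ = 0.
Daylight = 2h₀/(2π) × 24.00 h = (0.0000/π) × 24.00 = 0.00 h.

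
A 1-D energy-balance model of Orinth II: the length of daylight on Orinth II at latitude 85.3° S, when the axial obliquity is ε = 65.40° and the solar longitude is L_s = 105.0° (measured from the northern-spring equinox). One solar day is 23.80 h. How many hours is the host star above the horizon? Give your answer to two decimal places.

0.00 h

Solar declination: sin δ = sin ε · sin L_s = sin 65.40° × sin 105.0° = 0.87825, so δ = +61.433°.
cos h₀ = −tan ϕ · tan δ = 22.3391 ≥ 1, so the host star never rises (polar night) and h₀ = 0.
Daylight = 2h₀/(2π) × 23.80 h = (0.0000/π) × 23.80 = 0.00 h.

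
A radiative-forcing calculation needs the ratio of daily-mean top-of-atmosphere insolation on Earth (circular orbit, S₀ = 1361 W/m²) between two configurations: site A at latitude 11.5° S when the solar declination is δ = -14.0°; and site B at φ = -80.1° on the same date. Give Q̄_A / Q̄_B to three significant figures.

Q̄_A / Q̄_B ≈ 1.37

— Configuration A (φ=-11.5°):
cos H₀ = −tan(-11.5°) tan(-14.000°) = -0.0507, H₀ = 1.6215 rad.
Bracket: H₀ sin φ sin δ + cos φ cos δ sin H₀ = 1.6215×-0.19937×-0.24192 + 0.97992×0.97030×0.99871 = 0.078208 + 0.949590 = 1.027798.
Q̄ = (S₀/π) × [bracket] = (1361/π) × 1.027798 = 445.26 W/m².
— Configuration B (φ=-80.1°):
cos H₀ = −tan(-80.1°) tan(-14.000°) = -1.4286 ≤ −1 ⇒ polar day, H₀ = π.
Bracket: H₀ sin φ sin δ + cos φ cos δ sin H₀ = 3.1416×-0.98511×-0.24192 + 0.17193×0.97030×0.00000 = 0.748699 + 0.000000 = 0.748699.
Q̄ = (S₀/π) × [bracket] = (1361/π) × 0.748699 = 324.35 W/m².
Ratio Q̄_A / Q̄_B = 445.26 / 324.35 = 1.373.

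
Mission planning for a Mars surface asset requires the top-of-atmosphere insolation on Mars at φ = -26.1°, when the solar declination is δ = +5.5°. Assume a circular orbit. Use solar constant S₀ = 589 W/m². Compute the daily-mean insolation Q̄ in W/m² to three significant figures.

Q̄ ≈ 155 W/m²

cos H₀ = −tan(-26.1°) tan(+5.500°) = 0.0472, H₀ = 1.5236 rad.
Bracket: H₀ sin φ sin δ + cos φ cos δ sin H₀ = 1.5236×-0.43994×0.09585 + 0.89803×0.99540×0.99889 = -0.064248 + 0.892907 = 0.828659.
Q̄ = (S₀/π) × [bracket] = (589/π) × 0.828659 = 155.4 W/m².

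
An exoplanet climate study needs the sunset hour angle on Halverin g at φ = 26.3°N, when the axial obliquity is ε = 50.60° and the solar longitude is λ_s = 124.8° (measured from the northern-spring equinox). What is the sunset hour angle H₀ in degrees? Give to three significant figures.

H₀ = 114°

Solar declination: sin δ = sin ε · sin λ_s = sin 50.60° × sin 124.8° = 0.63453, so δ = +39.385°.
cos H₀ = −tan φ · tan δ = −tan(+26.3°) × tan(+39.385°) = -0.4058, so H₀ = 1.9886 rad = 113.94°.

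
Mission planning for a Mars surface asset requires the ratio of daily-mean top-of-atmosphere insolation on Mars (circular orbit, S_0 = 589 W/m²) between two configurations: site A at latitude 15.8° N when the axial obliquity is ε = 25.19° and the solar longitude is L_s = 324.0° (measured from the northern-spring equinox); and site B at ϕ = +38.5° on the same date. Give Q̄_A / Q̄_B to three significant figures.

Q̄_A / Q̄_B ≈ 1.56

— Configuration A (ϕ=+15.8°):
Solar declination: sin δ = sin ε · sin L_s = sin 25.19° × sin 324.0° = -0.25017, so δ = -14.488°.
cos h₀ = −tan(+15.8°) tan(-14.488°) = 0.0731, h₀ = 1.4976 rad.
Bracket: h₀ sin ϕ sin δ + cos ϕ cos δ sin h₀ = 1.4976×0.27228×-0.25017 + 0.96222×0.96820×0.99732 = -0.102011 + 0.929125 = 0.827114.
Q̄ = (S_0/π) × [bracket] = (589/π) × 0.827114 = 155.07 W/m².
— Configuration B (ϕ=+38.5°):
cos h₀ = −tan(+38.5°) tan(-14.488°) = 0.2055, h₀ = 1.3638 rad.
Bracket: h₀ sin ϕ sin δ + cos ϕ cos δ sin h₀ = 1.3638×0.62251×-0.25017 + 0.78261×0.96820×0.97865 = -0.212389 + 0.741546 = 0.529157.
Q̄ = (S_0/π) × [bracket] = (589/π) × 0.529157 = 99.209 W/m².
Ratio Q̄_A / Q̄_B = 155.07 / 99.209 = 1.563.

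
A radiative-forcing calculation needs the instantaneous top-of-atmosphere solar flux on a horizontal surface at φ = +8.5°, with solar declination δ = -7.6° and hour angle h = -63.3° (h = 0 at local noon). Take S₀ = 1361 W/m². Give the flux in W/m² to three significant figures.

cos θ_z = sin φ sin δ + cos φ cos δ cos h = -0.019549 + 0.440480 = 0.420931.
Flux = S₀ · cos θ_z = 1361 × 0.420931 = 572.9 W/m².

573 W/m²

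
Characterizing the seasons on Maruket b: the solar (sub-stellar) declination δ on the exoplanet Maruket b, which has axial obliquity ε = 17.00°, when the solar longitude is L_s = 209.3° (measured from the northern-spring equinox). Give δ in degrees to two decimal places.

sin δ = sin ε · sin L_s = sin 17.00° × sin 209.3° = -0.143082.
δ = arcsin(-0.143082) = -8.23°.

δ = -8.23°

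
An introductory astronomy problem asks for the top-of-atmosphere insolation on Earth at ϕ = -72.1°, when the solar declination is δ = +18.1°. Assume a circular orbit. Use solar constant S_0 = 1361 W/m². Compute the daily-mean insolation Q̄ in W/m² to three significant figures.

Q̄ ≈ 0.00 W/m²

cos h₀ = −tan(-72.1°) tan(+18.100°) = 1.0119 ≥ 1 ⇒ polar night, h₀ = 0 and Q̄ = 0.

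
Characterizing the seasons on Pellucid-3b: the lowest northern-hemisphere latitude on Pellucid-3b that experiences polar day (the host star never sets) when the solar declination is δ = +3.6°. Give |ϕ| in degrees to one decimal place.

|ϕ| = 86.4°

Polar day requires cos h₀ = −tan ϕ tan δ ≤ −1, i.e. tan ϕ tan δ ≥ 1.
The boundary is |tan ϕ| · |tan δ| = 1, so |ϕ| = 90° − |δ| = 90° − 3.6° = 86.4° in the northern hemisphere.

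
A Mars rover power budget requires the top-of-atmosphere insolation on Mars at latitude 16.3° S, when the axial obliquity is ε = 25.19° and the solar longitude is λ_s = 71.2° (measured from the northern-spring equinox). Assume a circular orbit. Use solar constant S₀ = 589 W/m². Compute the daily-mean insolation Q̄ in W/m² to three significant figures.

Q̄ ≈ 133 W/m²

Solar declination: sin δ = sin ε · sin λ_s = sin 25.19° × sin 71.2° = 0.40291, so δ = +23.760°.
cos H₀ = −tan(-16.3°) tan(+23.760°) = 0.1287, H₀ = 1.4417 rad.
Bracket: H₀ sin φ sin δ + cos φ cos δ sin H₀ = 1.4417×-0.28067×0.40291 + 0.95981×0.91524×0.99168 = -0.163034 + 0.871148 = 0.708114.
Q̄ = (S₀/π) × [bracket] = (589/π) × 0.708114 = 132.8 W/m².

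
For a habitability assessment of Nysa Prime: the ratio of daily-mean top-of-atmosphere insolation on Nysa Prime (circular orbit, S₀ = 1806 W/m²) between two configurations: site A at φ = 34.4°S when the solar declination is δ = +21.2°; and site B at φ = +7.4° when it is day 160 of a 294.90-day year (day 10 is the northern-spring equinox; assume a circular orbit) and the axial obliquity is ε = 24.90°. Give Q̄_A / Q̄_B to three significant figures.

— Configuration A (φ=-34.4°):
cos H₀ = −tan(-34.4°) tan(+21.200°) = 0.2656, H₀ = 1.3020 rad.
Bracket: H₀ sin φ sin δ + cos φ cos δ sin H₀ = 1.3020×-0.56497×0.36162 + 0.82511×0.93232×0.96409 = -0.266004 + 0.741642 = 0.475638.
Q̄ = (S₀/π) × [bracket] = (1806/π) × 0.475638 = 273.43 W/m².
— Configuration B (φ=+7.4°):
Solar longitude: λ_s = 360° × (160 − 10)/294.90 = 183.113°.
sin δ = sin 24.90° × sin 183.113° = -0.02286, so δ = -1.310°.
cos H₀ = −tan(+7.4°) tan(-1.310°) = 0.0030, H₀ = 1.5678 rad.
Bracket: H₀ sin φ sin δ + cos φ cos δ sin H₀ = 1.5678×0.12880×-0.02286 + 0.99167×0.99974×1.00000 = -0.004616 + 0.991412 = 0.986796.
Q̄ = (S₀/π) × [bracket] = (1806/π) × 0.986796 = 567.28 W/m².
Ratio Q̄_A / Q̄_B = 273.43 / 567.28 = 0.4820.

Q̄_A / Q̄_B ≈ 0.482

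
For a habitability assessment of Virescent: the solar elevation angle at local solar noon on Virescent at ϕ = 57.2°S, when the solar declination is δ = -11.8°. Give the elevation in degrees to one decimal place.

At local noon the hour angle is zero, so the zenith angle equals |ϕ − δ| = |-57.2° − (-11.800°)| = 45.400°.
Elevation = 90° − 45.400° = 44.6°.

44.6°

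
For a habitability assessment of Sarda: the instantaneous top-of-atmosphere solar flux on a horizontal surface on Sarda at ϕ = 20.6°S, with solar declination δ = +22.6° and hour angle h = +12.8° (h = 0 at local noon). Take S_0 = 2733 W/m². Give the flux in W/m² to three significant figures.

cos θ_z = sin ϕ sin δ + cos ϕ cos δ cos h = -0.135211 + 0.842704 = 0.707493.
Flux = S_0 · cos θ_z = 2733 × 0.707493 = 1934 W/m².

1.93e+03 W/m²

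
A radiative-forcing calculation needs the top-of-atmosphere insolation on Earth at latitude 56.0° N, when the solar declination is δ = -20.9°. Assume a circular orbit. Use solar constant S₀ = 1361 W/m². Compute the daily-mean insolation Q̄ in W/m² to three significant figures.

Q̄ ≈ 62.4 W/m²

cos H₀ = −tan(+56.0°) tan(-20.900°) = 0.5661, H₀ = 0.9690 rad.
Bracket: H₀ sin φ sin δ + cos φ cos δ sin H₀ = 0.9690×0.82904×-0.35674 + 0.55919×0.93420×0.82431 = -0.286583 + 0.430616 = 0.144033.
Q̄ = (S₀/π) × [bracket] = (1361/π) × 0.144033 = 62.40 W/m².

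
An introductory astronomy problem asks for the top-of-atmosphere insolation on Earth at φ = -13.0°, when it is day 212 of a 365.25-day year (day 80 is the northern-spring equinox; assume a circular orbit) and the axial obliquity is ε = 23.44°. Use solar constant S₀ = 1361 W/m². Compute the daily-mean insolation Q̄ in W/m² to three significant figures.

Solar longitude: λ_s = 360° × (212 − 80)/365.25 = 130.103°.
sin δ = sin 23.44° × sin 130.103° = 0.30427, so δ = +17.714°.
cos H₀ = −tan(-13.0°) tan(+17.714°) = 0.0737, H₀ = 1.4970 rad.
Bracket: H₀ sin φ sin δ + cos φ cos δ sin H₀ = 1.4970×-0.22495×0.30427 + 0.97437×0.95259×0.99728 = -0.102463 + 0.925650 = 0.823187.
Q̄ = (S₀/π) × [bracket] = (1361/π) × 0.823187 = 356.6 W/m².

Q̄ ≈ 357 W/m²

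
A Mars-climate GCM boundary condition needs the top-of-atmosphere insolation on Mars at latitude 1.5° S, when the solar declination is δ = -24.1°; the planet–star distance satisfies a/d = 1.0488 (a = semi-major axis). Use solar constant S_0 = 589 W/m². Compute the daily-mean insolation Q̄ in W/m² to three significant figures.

Q̄ ≈ 192 W/m²

cos h₀ = −tan(-1.5°) tan(-24.100°) = -0.0117, h₀ = 1.5825 rad.
Bracket: h₀ sin ϕ sin δ + cos ϕ cos δ sin h₀ = 1.5825×-0.02618×-0.40833 + 0.99966×0.91283×0.99993 = 0.016917 + 0.912456 = 0.929373.
Inverse-square distance factor (a/d)² = 1.0488² = 1.099981.
Q̄ = (S_0/π) × 1.099981 × [bracket] = (589/π) × 1.099981 × 0.929373 = 191.7 W/m².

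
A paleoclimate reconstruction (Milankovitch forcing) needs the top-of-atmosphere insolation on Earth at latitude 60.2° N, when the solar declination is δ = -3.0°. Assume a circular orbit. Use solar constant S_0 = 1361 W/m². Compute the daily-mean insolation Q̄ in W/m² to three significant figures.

Q̄ ≈ 185 W/m²

cos h₀ = −tan(+60.2°) tan(-3.000°) = 0.0915, h₀ = 1.4792 rad.
Bracket: h₀ sin ϕ sin δ + cos ϕ cos δ sin h₀ = 1.4792×0.86777×-0.05234 + 0.49697×0.99863×0.99580 = -0.067184 + 0.494205 = 0.427021.
Q̄ = (S_0/π) × [bracket] = (1361/π) × 0.427021 = 185.0 W/m².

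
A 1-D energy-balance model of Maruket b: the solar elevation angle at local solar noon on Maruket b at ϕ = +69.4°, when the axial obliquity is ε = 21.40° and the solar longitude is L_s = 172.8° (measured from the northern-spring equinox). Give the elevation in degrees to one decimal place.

Solar declination: sin δ = sin ε · sin L_s = sin 21.40° × sin 172.8° = 0.04573, so δ = +2.621°.
At local noon the hour angle is zero, so the zenith angle equals |ϕ − δ| = |+69.4° − (+2.621°)| = 66.779°.
Elevation = 90° − 66.779° = 23.2°.

23.2°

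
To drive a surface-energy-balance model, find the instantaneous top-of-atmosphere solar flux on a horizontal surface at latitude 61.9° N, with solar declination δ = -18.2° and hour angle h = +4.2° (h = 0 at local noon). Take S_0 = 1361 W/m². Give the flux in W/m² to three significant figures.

cos θ_z = sin ϕ sin δ + cos ϕ cos δ cos h = -0.275519 + 0.446246 = 0.170727.
Flux = S_0 · cos θ_z = 1361 × 0.170727 = 232.4 W/m².

232 W/m²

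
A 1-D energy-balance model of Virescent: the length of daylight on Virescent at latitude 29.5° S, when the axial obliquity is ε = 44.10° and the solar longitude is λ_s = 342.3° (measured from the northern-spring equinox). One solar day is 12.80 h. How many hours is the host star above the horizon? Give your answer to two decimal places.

Solar declination: sin δ = sin ε · sin λ_s = sin 44.10° × sin 342.3° = -0.21158, so δ = -12.215°.
cos H₀ = −tan φ · tan δ = −tan(-29.5°) × tan(-12.215°) = -0.1225, so H₀ = 1.6936 rad = 97.04°.
Daylight = 2H₀/(2π) × 12.80 h = (1.6936/π) × 12.80 = 6.90 h.

6.90 h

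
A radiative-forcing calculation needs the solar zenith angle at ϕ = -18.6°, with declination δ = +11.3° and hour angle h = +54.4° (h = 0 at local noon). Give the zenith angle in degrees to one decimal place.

cos θ_z = sin ϕ sin δ + cos ϕ cos δ cos h = -0.062499 + 0.541023 = 0.478524.
θ_z = arccos(0.478524) = 61.4°.

θ_z = 61.4°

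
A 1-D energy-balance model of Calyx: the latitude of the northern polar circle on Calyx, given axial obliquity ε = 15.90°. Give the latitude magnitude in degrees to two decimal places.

The polar circle is the lowest latitude that experiences at least one full rotation of continuous daylight at the northern-summer solstice; it lies at |ϕ| = 90° − ε = 90° − 15.90° = 74.10°.

74.10°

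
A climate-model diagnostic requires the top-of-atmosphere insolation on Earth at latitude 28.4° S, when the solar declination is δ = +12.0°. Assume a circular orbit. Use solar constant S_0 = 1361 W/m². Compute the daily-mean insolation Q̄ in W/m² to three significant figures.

Q̄ ≈ 308 W/m²

cos h₀ = −tan(-28.4°) tan(+12.000°) = 0.1149, h₀ = 1.4556 rad.
Bracket: h₀ sin ϕ sin δ + cos ϕ cos δ sin h₀ = 1.4556×-0.47562×0.20791 + 0.87965×0.97815×0.99337 = -0.143939 + 0.854725 = 0.710786.
Q̄ = (S_0/π) × [bracket] = (1361/π) × 0.710786 = 307.9 W/m².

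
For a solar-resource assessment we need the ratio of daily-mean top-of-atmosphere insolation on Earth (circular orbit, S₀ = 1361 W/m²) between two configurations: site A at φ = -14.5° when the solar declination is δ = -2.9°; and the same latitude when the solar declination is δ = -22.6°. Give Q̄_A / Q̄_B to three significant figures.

Q̄_A / Q̄_B ≈ 0.940

— Configuration A (φ=-14.5°):
cos H₀ = −tan(-14.5°) tan(-2.900°) = -0.0131, H₀ = 1.5839 rad.
Bracket: H₀ sin φ sin δ + cos φ cos δ sin H₀ = 1.5839×-0.25038×-0.05059 + 0.96815×0.99872×0.99991 = 0.020063 + 0.966824 = 0.986887.
Q̄ = (S₀/π) × [bracket] = (1361/π) × 0.986887 = 427.54 W/m².
— Configuration B (φ=-14.5°):
cos H₀ = −tan(-14.5°) tan(-22.600°) = -0.1077, H₀ = 1.6787 rad.
Bracket: H₀ sin φ sin δ + cos φ cos δ sin H₀ = 1.6787×-0.25038×-0.38430 + 0.96815×0.92321×0.99419 = 0.161526 + 0.888613 = 1.050139.
Q̄ = (S₀/π) × [bracket] = (1361/π) × 1.050139 = 454.94 W/m².
Ratio Q̄_A / Q̄_B = 427.54 / 454.94 = 0.9398.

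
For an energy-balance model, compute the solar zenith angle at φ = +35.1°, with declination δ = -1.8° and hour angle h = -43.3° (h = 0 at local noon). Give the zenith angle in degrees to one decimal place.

cos θ_z = sin φ sin δ + cos φ cos δ cos h = -0.018061 + 0.595133 = 0.577072.
θ_z = arccos(0.577072) = 54.8°.

θ_z = 54.8°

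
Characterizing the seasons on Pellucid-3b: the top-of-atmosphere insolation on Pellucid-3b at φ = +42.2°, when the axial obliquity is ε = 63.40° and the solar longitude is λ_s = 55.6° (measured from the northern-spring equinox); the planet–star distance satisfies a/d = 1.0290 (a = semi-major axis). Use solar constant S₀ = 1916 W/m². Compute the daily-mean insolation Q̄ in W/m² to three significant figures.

Solar declination: sin δ = sin ε · sin λ_s = sin 63.40° × sin 55.6° = 0.73778, so δ = +47.543°.
cos H₀ = −tan(+42.2°) tan(+47.543°) = -0.9910, H₀ = 3.0074 rad.
Bracket: H₀ sin φ sin δ + cos φ cos δ sin H₀ = 3.0074×0.67172×0.73778 + 0.74080×0.67504×0.13376 = 1.490412 + 0.066889 = 1.557301.
Inverse-square distance factor (a/d)² = 1.0290² = 1.058841.
Q̄ = (S₀/π) × 1.058841 × [bracket] = (1916/π) × 1.058841 × 1.557301 = 1006 W/m².

Q̄ ≈ 1.01e+03 W/m²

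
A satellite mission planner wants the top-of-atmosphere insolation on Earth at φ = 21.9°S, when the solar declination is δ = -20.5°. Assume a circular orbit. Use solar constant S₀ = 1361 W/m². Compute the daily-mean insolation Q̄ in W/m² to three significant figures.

cos H₀ = −tan(-21.9°) tan(-20.500°) = -0.1503, H₀ = 1.7217 rad.
Bracket: H₀ sin φ sin δ + cos φ cos δ sin H₀ = 1.7217×-0.37299×-0.35021 + 0.92784×0.93667×0.98864 = 0.224897 + 0.859207 = 1.084104.
Q̄ = (S₀/π) × [bracket] = (1361/π) × 1.084104 = 469.7 W/m².

Q̄ ≈ 470 W/m²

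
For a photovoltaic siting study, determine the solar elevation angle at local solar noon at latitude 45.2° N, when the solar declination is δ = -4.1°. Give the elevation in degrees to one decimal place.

40.7°

At local noon the hour angle is zero, so the zenith angle equals |ϕ − δ| = |+45.2° − (-4.100°)| = 49.300°.
Elevation = 90° − 49.300° = 40.7°.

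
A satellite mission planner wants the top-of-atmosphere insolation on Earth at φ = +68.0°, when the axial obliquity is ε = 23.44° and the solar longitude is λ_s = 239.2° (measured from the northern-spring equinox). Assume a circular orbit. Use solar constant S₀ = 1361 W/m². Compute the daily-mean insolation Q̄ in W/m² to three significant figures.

Q̄ ≈ 4.58 W/m²

Solar declination: sin δ = sin ε · sin λ_s = sin 23.44° × sin 239.2° = -0.34168, so δ = -19.980°.
cos H₀ = −tan(+68.0°) tan(-19.980°) = 0.8999, H₀ = 0.4514 rad.
Bracket: H₀ sin φ sin δ + cos φ cos δ sin H₀ = 0.4514×0.92718×-0.34168 + 0.37461×0.93981×0.43619 = -0.143003 + 0.153566 = 0.010563.
Q̄ = (S₀/π) × [bracket] = (1361/π) × 0.010563 = 4.576 W/m².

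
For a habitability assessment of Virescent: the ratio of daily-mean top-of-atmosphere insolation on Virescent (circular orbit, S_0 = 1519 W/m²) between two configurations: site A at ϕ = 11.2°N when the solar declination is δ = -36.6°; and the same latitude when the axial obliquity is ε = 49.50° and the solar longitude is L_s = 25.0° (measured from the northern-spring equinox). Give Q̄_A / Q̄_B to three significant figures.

— Configuration A (ϕ=+11.2°):
cos h₀ = −tan(+11.2°) tan(-36.600°) = 0.1471, h₀ = 1.4232 rad.
Bracket: h₀ sin ϕ sin δ + cos ϕ cos δ sin h₀ = 1.4232×0.19423×-0.59622 + 0.98096×0.80282×0.98913 = -0.164812 + 0.778974 = 0.614162.
Q̄ = (S_0/π) × [bracket] = (1519/π) × 0.614162 = 296.96 W/m².
— Configuration B (ϕ=+11.2°):
Solar declination: sin δ = sin ε · sin L_s = sin 49.50° × sin 25.0° = 0.32136, so δ = +18.745°.
cos h₀ = −tan(+11.2°) tan(+18.745°) = -0.0672, h₀ = 1.6380 rad.
Bracket: h₀ sin ϕ sin δ + cos ϕ cos δ sin h₀ = 1.6380×0.19423×0.32136 + 0.98096×0.94696×0.99774 = 0.102240 + 0.926831 = 1.029071.
Q̄ = (S_0/π) × [bracket] = (1519/π) × 1.029071 = 497.57 W/m².
Ratio Q̄_A / Q̄_B = 296.96 / 497.57 = 0.5968.

Q̄_A / Q̄_B ≈ 0.597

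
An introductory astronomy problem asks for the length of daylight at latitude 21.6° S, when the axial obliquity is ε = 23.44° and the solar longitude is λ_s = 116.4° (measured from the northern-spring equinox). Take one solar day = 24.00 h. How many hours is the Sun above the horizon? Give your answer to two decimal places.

Solar declination: sin δ = sin ε · sin λ_s = sin 23.44° × sin 116.4° = 0.35630, so δ = +20.873°.
cos H₀ = −tan φ · tan δ = −tan(-21.6°) × tan(+20.873°) = 0.1510, so H₀ = 1.4192 rad = 81.32°.
Daylight = 2H₀/(2π) × 24.00 h = (1.4192/π) × 24.00 = 10.84 h.

10.84 h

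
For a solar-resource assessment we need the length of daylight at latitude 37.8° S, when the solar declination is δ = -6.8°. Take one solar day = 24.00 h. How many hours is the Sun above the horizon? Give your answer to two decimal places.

12.71 h

cos H₀ = −tan φ · tan δ = −tan(-37.8°) × tan(-6.800°) = -0.0925, so H₀ = 1.6634 rad = 95.31°.
Daylight = 2H₀/(2π) × 24.00 h = (1.6634/π) × 24.00 = 12.71 h.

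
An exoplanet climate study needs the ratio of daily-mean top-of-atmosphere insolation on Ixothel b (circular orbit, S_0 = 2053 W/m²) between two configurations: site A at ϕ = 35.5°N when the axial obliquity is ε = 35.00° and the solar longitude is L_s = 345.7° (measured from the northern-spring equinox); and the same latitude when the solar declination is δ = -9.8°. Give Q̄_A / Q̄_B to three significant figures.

— Configuration A (ϕ=+35.5°):
Solar declination: sin δ = sin ε · sin L_s = sin 35.00° × sin 345.7° = -0.14167, so δ = -8.145°.
cos h₀ = −tan(+35.5°) tan(-8.145°) = 0.1021, h₀ = 1.4685 rad.
Bracket: h₀ sin ϕ sin δ + cos ϕ cos δ sin h₀ = 1.4685×0.58070×-0.14167 + 0.81412×0.98991×0.99478 = -0.120810 + 0.801699 = 0.680889.
Q̄ = (S_0/π) × [bracket] = (2053/π) × 0.680889 = 444.95 W/m².
— Configuration B (ϕ=+35.5°):
cos h₀ = −tan(+35.5°) tan(-9.800°) = 0.1232, h₀ = 1.4473 rad.
Bracket: h₀ sin ϕ sin δ + cos ϕ cos δ sin h₀ = 1.4473×0.58070×-0.17021 + 0.81412×0.98541×0.99238 = -0.143053 + 0.796129 = 0.653076.
Q̄ = (S_0/π) × [bracket] = (2053/π) × 0.653076 = 426.78 W/m².
Ratio Q̄_A / Q̄_B = 444.95 / 426.78 = 1.043.

Q̄_A / Q̄_B ≈ 1.04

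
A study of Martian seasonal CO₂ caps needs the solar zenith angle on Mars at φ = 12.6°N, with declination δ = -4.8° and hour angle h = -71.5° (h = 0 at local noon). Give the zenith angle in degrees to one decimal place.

cos θ_z = sin φ sin δ + cos φ cos δ cos h = -0.018254 + 0.308577 = 0.290323.
θ_z = arccos(0.290323) = 73.1°.

θ_z = 73.1°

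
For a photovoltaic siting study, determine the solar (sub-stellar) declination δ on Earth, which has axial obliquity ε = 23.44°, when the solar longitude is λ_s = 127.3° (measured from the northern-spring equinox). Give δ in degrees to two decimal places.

δ = +18.45°

sin δ = sin ε · sin λ_s = sin 23.44° × sin 127.3° = 0.316430.
δ = arcsin(0.316430) = +18.45°.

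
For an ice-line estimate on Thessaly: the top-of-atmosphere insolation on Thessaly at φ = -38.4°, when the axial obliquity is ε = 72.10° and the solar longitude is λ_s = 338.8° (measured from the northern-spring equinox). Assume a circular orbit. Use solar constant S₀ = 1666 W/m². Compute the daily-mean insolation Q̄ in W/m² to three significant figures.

Q̄ ≈ 585 W/m²

Solar declination: sin δ = sin ε · sin λ_s = sin 72.10° × sin 338.8° = -0.34412, so δ = -20.128°.
cos H₀ = −tan(-38.4°) tan(-20.128°) = -0.2905, H₀ = 1.8655 rad.
Bracket: H₀ sin φ sin δ + cos φ cos δ sin H₀ = 1.8655×-0.62115×-0.34412 + 0.78369×0.93893×0.95688 = 0.398751 + 0.704101 = 1.102852.
Q̄ = (S₀/π) × [bracket] = (1666/π) × 1.102852 = 584.8 W/m².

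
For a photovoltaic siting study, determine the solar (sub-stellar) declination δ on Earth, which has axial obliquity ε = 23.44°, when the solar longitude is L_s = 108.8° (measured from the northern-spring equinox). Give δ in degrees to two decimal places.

δ = +22.12°

sin δ = sin ε · sin L_s = sin 23.44° × sin 108.8° = 0.376566.
δ = arcsin(0.376566) = +22.12°.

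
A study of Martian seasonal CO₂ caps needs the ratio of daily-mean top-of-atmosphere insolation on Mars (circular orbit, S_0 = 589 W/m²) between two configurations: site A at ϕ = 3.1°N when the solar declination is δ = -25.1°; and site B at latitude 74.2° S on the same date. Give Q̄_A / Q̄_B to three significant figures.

Q̄_A / Q̄_B ≈ 0.677

— Configuration A (ϕ=+3.1°):
cos h₀ = −tan(+3.1°) tan(-25.100°) = 0.0254, h₀ = 1.5454 rad.
Bracket: h₀ sin ϕ sin δ + cos ϕ cos δ sin h₀ = 1.5454×0.05408×-0.42420 + 0.99854×0.90557×0.99968 = -0.035453 + 0.903959 = 0.868506.
Q̄ = (S_0/π) × [bracket] = (589/π) × 0.868506 = 162.83 W/m².
— Configuration B (ϕ=-74.2°):
cos h₀ = −tan(-74.2°) tan(-25.100°) = -1.6554 ≤ −1 ⇒ polar day, h₀ = π.
Bracket: h₀ sin ϕ sin δ + cos ϕ cos δ sin h₀ = 3.1416×-0.96222×-0.42420 + 0.27228×0.90557×0.00000 = 1.282319 + 0.000000 = 1.282319.
Q̄ = (S_0/π) × [bracket] = (589/π) × 1.282319 = 240.41 W/m².
Ratio Q̄_A / Q̄_B = 162.83 / 240.41 = 0.6773.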